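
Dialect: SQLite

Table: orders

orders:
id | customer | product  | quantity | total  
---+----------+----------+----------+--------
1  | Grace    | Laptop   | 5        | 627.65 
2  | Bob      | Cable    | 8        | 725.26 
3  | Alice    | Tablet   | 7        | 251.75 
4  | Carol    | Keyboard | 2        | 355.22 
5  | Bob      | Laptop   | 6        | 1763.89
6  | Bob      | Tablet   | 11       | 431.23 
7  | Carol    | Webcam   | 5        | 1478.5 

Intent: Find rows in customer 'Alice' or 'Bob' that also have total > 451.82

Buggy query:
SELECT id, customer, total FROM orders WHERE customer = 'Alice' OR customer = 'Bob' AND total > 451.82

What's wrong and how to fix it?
Bug: Without parentheses, AND is evaluated before OR, so the total filter only applies to the 'Bob' branch

Fix: Group the OR with parentheses (or use IN), then AND the threshold

Corrected query:
SELECT id, customer, total FROM orders WHERE (customer = 'Alice' OR customer = 'Bob') AND total > 451.82

Result:
id | customer | total  
---+----------+--------
2  | Bob      | 725.26 
5  | Bob      | 1763.89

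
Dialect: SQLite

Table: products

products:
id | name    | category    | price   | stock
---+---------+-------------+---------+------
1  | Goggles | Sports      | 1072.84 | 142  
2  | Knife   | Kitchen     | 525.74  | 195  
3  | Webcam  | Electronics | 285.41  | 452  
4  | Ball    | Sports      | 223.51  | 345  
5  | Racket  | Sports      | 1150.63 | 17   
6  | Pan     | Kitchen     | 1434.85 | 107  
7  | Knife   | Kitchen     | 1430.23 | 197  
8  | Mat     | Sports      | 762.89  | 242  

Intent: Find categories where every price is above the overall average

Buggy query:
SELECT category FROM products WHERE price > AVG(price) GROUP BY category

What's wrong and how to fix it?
Bug: AVG() is an aggregate; it can't sit directly in WHERE

Fix: Use a subquery for AVG and a HAVING MIN(...) filter so the condition holds for every row in the group

Corrected query:
SELECT category FROM products GROUP BY category HAVING MIN(price) > (SELECT AVG(price) FROM products)

Result:
(no rows)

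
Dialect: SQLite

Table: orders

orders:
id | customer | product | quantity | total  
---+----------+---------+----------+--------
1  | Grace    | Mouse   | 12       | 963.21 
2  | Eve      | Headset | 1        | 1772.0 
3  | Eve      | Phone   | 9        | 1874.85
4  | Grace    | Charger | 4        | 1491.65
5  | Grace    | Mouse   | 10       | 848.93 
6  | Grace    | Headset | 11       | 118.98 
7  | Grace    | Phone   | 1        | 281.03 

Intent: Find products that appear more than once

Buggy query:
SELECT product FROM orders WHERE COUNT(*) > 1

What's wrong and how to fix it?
Bug: WHERE can't reference COUNT(*); aggregates are computed after WHERE

Fix: Group first, then use HAVING for the count condition

Corrected query:
SELECT product FROM orders GROUP BY product HAVING COUNT(*) > 1

Result:
product
-------
Headset
Mouse  
Phone  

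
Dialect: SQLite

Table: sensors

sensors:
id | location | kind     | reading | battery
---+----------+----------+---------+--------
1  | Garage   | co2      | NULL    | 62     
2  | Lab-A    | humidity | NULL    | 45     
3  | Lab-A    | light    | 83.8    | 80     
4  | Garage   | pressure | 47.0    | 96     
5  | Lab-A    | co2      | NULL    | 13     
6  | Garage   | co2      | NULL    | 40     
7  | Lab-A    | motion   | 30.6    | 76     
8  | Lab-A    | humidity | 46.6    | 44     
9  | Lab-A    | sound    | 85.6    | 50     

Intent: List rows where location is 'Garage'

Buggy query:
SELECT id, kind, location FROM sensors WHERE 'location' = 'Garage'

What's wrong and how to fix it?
Bug: Single quotes denote string literals in SQL; the column name is being compared as a constant string

Fix: Remove the quotes around the column name (or use double quotes for an identifier)

Corrected query:
SELECT id, kind, location FROM sensors WHERE location = 'Garage'

Result:
id | kind     | location
---+----------+---------
1  | co2      | Garage  
4  | pressure | Garage  
6  | co2      | Garage  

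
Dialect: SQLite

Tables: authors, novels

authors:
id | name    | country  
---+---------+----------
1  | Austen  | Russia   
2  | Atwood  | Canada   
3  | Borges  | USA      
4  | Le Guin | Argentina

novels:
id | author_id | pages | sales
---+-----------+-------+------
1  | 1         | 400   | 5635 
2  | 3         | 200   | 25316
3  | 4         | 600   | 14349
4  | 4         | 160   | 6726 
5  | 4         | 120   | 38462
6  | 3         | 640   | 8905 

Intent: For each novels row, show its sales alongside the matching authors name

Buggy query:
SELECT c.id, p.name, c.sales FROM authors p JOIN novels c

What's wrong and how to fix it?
Bug: Missing join condition: each novels row is matched to all authors rows instead of just its own

Fix: Add ON c.author_id = p.id to the JOIN

Corrected query:
SELECT c.id, p.name, c.sales FROM authors p JOIN novels c ON c.author_id = p.id

Result:
id | name    | sales
---+---------+------
1  | Austen  | 5635 
2  | Borges  | 25316
3  | Le Guin | 14349
4  | Le Guin | 6726 
5  | Le Guin | 38462
6  | Borges  | 8905 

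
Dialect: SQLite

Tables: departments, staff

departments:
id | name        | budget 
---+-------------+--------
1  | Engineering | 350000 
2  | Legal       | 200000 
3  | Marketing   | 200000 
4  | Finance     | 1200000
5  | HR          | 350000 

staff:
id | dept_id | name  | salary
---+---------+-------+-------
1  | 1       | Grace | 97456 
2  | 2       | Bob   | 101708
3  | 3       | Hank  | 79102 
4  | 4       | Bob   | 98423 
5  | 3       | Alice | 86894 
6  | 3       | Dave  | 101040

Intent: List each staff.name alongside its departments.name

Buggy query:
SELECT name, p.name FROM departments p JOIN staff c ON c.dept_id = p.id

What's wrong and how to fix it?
Bug: 'name' exists in both joined tables, so the database can't tell which one is meant

Fix: Qualify the column with its table alias (c.name)

Corrected query:
SELECT c.name, p.name FROM departments p JOIN staff c ON c.dept_id = p.id

Result:
name  | name       
------+------------
Grace | Engineering
Bob   | Legal      
Hank  | Marketing  
Bob   | Finance    
Alice | Marketing  
Dave  | Marketing  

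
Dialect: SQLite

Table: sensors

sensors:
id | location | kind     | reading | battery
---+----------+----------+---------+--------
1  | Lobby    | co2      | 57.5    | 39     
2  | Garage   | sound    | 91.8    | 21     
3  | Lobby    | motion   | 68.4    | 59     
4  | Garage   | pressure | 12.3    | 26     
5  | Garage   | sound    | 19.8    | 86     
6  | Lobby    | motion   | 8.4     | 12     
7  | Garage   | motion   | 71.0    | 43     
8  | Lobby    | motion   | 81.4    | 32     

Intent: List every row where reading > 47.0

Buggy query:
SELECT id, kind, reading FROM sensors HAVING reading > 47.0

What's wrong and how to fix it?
Bug: This is a non-aggregate query (no GROUP BY, no aggregates), so in SQLite the HAVING clause is invalid here; a row-level condition belongs in WHERE

Fix: Use WHERE for row-level filtering

Corrected query:
SELECT id, kind, reading FROM sensors WHERE reading > 47.0

Result:
id | kind   | reading
---+--------+--------
1  | co2    | 57.5   
2  | sound  | 91.8   
3  | motion | 68.4   
7  | motion | 71     
8  | motion | 81.4   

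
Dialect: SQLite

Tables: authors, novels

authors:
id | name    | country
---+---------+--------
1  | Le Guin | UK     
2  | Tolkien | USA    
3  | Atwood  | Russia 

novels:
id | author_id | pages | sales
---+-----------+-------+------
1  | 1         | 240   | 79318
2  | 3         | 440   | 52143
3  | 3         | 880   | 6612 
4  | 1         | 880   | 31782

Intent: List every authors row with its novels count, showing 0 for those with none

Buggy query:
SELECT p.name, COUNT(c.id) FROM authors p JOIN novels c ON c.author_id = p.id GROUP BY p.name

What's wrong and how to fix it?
Bug: An inner join excludes parents with zero children

Fix: Switch to LEFT JOIN to retain unmatched parent rows

Corrected query:
SELECT p.name, COUNT(c.id) FROM authors p LEFT JOIN novels c ON c.author_id = p.id GROUP BY p.name

Result:
name    | COUNT(c.id)
--------+------------
Atwood  | 2          
Le Guin | 2          
Tolkien | 0          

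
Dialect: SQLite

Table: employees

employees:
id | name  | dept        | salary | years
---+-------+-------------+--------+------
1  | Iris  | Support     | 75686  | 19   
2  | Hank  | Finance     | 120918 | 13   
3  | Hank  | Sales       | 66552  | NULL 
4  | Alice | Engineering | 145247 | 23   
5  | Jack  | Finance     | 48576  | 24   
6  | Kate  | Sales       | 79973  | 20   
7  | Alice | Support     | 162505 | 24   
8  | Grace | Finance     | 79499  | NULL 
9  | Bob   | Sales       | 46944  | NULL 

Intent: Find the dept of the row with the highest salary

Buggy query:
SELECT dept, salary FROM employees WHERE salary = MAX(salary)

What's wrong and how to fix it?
Bug: MAX(salary) is an aggregate and cannot be used directly in WHERE

Fix: Use a subquery: WHERE salary = (SELECT MAX(salary) FROM employees)

Corrected query:
SELECT dept, salary FROM employees WHERE salary = (SELECT MAX(salary) FROM employees)

Result:
dept    | salary
--------+-------
Support | 162505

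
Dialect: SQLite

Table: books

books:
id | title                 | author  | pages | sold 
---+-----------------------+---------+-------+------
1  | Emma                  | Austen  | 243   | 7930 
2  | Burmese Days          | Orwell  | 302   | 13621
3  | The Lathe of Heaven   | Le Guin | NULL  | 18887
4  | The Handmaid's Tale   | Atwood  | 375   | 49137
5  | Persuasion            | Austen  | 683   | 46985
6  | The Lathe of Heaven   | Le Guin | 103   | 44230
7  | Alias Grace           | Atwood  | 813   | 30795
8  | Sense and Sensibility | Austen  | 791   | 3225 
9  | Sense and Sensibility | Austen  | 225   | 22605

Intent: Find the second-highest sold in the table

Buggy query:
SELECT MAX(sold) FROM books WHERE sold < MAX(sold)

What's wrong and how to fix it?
Bug: MAX(sold) on the right of the comparison is an aggregate-in-WHERE error

Fix: Put the inner MAX in a scalar subquery

Corrected query:
SELECT MAX(sold) FROM books WHERE sold < (SELECT MAX(sold) FROM books)

Result:
MAX(sold)
---------
46985    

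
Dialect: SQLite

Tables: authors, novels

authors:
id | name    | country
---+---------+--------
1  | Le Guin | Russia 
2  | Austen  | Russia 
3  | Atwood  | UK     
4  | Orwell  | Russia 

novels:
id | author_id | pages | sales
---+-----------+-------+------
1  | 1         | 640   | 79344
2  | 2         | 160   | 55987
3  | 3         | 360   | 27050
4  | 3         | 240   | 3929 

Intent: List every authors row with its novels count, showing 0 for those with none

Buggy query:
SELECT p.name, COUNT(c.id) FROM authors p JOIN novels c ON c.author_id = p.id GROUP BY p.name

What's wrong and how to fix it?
Bug: INNER JOIN drops authors rows that have no matching novels rows

Fix: Use LEFT JOIN so parents without children still appear (COUNT(c.id) gives 0)

Corrected query:
SELECT p.name, COUNT(c.id) FROM authors p LEFT JOIN novels c ON c.author_id = p.id GROUP BY p.name

Result:
name    | COUNT(c.id)
--------+------------
Atwood  | 2          
Austen  | 1          
Le Guin | 1          
Orwell  | 0          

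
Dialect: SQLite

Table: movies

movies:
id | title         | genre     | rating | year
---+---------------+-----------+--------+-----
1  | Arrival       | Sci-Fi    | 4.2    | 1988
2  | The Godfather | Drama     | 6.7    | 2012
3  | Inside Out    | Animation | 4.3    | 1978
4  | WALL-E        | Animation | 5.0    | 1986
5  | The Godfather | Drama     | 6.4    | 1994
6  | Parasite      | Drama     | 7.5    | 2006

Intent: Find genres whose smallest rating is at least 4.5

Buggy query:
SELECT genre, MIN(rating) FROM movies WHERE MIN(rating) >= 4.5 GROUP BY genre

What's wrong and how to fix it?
Bug: MIN() in WHERE is a misuse of aggregate

Fix: Replace WHERE with HAVING after the GROUP BY

Corrected query:
SELECT genre, MIN(rating) FROM movies GROUP BY genre HAVING MIN(rating) >= 4.5

Result:
genre | MIN(rating)
------+------------
Drama | 6.4        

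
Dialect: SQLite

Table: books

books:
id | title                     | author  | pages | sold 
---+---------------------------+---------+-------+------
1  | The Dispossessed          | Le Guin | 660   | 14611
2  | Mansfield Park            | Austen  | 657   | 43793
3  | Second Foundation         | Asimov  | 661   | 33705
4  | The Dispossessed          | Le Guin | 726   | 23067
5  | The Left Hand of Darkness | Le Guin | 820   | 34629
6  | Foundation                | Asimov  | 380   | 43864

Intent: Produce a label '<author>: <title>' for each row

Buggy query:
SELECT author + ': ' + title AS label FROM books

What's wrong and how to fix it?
Bug: '+' is numeric addition; on text columns SQLite converts them to 0 instead of concatenating

Fix: Use the || operator for string concatenation

Corrected query:
SELECT author || ': ' || title AS label FROM books

Result:
label                             
----------------------------------
Le Guin: The Dispossessed         
Austen: Mansfield Park            
Asimov: Second Foundation         
Le Guin: The Dispossessed         
Le Guin: The Left Hand of Darkness
Asimov: Foundation                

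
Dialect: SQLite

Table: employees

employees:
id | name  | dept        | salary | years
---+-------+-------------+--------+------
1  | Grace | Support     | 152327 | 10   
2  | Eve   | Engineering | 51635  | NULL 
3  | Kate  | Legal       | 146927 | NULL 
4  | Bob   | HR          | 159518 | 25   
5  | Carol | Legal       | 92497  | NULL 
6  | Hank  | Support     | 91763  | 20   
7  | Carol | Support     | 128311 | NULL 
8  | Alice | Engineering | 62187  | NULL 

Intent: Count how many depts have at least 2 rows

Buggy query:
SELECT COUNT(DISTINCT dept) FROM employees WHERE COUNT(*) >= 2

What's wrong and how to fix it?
Bug: COUNT(*) cannot appear in WHERE; the per-group count doesn't exist yet

Fix: Group first with HAVING COUNT(*) >= 2, then COUNT the resulting groups

Corrected query:
SELECT COUNT(*) FROM (SELECT dept FROM employees GROUP BY dept HAVING COUNT(*) >= 2)

Result:
COUNT(*)
--------
3       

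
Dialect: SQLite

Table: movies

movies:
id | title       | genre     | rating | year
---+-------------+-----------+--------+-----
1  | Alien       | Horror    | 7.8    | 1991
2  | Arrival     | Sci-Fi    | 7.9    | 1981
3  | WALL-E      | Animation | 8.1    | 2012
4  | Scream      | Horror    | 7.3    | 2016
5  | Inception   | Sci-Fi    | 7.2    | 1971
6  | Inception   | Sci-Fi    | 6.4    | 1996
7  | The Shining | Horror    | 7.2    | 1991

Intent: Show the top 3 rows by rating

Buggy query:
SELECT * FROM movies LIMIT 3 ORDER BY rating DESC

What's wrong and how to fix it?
Bug: LIMIT must come after ORDER BY

Fix: Swap the clauses: ORDER BY first, then LIMIT

Corrected query:
SELECT * FROM movies ORDER BY rating DESC LIMIT 3

Result:
id | title   | genre     | rating | year
---+---------+-----------+--------+-----
3  | WALL-E  | Animation | 8.1    | 2012
2  | Arrival | Sci-Fi    | 7.9    | 1981
1  | Alien   | Horror    | 7.8    | 1991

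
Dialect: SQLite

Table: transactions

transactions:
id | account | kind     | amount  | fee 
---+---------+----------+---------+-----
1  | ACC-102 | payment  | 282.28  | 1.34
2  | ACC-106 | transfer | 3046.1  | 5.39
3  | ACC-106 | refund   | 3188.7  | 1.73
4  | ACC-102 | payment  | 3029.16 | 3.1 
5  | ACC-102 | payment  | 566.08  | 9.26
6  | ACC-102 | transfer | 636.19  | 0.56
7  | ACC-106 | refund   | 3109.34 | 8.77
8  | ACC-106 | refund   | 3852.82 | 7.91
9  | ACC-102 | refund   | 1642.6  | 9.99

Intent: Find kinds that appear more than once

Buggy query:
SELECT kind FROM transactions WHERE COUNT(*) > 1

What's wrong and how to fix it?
Bug: COUNT(*) is an aggregate and cannot be used in WHERE

Fix: Group first, then use HAVING for the count condition

Corrected query:
SELECT kind FROM transactions GROUP BY kind HAVING COUNT(*) > 1

Result:
kind    
--------
payment 
refund  
transfer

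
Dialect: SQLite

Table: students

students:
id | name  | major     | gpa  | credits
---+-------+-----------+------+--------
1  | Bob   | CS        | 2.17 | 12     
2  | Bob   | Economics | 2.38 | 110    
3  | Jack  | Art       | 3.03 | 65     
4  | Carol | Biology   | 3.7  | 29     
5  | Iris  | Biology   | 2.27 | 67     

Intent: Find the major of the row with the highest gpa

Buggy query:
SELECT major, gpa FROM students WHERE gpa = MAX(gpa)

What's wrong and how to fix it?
Bug: MAX(gpa) is an aggregate and cannot be used directly in WHERE

Fix: Use a subquery: WHERE gpa = (SELECT MAX(gpa) FROM students)

Corrected query:
SELECT major, gpa FROM students WHERE gpa = (SELECT MAX(gpa) FROM students)

Result:
major   | gpa
--------+----
Biology | 3.7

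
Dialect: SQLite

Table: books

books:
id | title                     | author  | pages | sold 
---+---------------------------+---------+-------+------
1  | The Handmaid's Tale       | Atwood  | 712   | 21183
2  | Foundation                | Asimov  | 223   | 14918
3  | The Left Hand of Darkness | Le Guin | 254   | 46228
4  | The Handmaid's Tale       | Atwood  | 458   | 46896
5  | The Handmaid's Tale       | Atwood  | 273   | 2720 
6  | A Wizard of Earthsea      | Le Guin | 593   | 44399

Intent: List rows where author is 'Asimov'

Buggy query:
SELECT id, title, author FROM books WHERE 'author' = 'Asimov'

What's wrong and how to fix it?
Bug: 'author' in single quotes is a string literal, not the column; the comparison is literal-vs-literal and never true

Fix: Reference the column as author without single quotes

Corrected query:
SELECT id, title, author FROM books WHERE author = 'Asimov'

Result:
id | title      | author
---+------------+-------
2  | Foundation | Asimov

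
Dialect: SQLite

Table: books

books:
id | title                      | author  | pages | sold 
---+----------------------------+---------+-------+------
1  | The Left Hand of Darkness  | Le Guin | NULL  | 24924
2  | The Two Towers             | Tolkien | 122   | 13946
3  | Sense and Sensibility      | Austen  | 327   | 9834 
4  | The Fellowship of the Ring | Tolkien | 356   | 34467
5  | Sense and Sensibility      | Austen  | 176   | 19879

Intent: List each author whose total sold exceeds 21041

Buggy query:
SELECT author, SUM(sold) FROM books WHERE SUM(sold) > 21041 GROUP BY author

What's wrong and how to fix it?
Bug: WHERE runs before GROUP BY, so aggregates aren't available there

Fix: Move the aggregate condition to a HAVING clause

Corrected query:
SELECT author, SUM(sold) FROM books GROUP BY author HAVING SUM(sold) > 21041

Result:
author  | SUM(sold)
--------+----------
Austen  | 29713    
Le Guin | 24924    
Tolkien | 48413    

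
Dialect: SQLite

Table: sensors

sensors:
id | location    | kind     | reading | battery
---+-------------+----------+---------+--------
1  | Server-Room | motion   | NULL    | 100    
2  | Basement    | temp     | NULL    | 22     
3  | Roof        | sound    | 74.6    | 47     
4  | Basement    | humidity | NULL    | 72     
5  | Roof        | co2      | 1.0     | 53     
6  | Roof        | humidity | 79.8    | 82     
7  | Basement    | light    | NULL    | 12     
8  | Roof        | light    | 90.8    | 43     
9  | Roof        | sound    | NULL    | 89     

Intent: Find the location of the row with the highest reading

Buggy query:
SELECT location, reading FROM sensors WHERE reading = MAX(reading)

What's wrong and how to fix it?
Bug: MAX(reading) is an aggregate and cannot be used directly in WHERE

Fix: Use a subquery: WHERE reading = (SELECT MAX(reading) FROM sensors)

Corrected query:
SELECT location, reading FROM sensors WHERE reading = (SELECT MAX(reading) FROM sensors)

Result:
location | reading
---------+--------
Roof     | 90.8   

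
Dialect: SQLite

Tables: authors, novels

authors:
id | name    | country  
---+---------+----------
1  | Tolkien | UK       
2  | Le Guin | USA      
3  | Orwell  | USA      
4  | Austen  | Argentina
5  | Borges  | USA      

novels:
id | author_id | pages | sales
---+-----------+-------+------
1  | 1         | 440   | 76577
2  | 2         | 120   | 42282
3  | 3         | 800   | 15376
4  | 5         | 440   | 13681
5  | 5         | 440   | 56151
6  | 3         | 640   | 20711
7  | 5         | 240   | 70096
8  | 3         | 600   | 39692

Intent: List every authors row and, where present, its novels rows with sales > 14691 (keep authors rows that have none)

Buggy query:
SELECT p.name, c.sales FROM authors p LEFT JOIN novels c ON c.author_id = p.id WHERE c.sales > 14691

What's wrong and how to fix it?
Bug: A WHERE condition on the right-hand table after LEFT JOIN drops unmatched parents

Fix: Move the right-table condition into the ON clause so unmatched parents are kept

Corrected query:
SELECT p.name, c.sales FROM authors p LEFT JOIN novels c ON c.author_id = p.id AND c.sales > 14691

Result:
name    | sales
--------+------
Tolkien | 76577
Le Guin | 42282
Orwell  | 15376
Orwell  | 20711
Orwell  | 39692
Austen  | NULL 
Borges  | 56151
Borges  | 70096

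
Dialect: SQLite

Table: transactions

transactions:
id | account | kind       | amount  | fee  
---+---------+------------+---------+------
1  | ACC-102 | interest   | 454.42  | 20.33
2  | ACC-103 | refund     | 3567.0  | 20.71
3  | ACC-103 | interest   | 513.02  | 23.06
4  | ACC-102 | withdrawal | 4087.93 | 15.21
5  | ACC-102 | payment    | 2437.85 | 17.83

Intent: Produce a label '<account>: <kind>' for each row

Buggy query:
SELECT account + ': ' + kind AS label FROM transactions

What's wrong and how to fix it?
Bug: SQLite uses || for string concatenation; + coerces text to numbers (yielding 0)

Fix: Replace + with || to concatenate text

Corrected query:
SELECT account || ': ' || kind AS label FROM transactions

Result:
label              
-------------------
ACC-102: interest  
ACC-103: refund    
ACC-103: interest  
ACC-102: withdrawal
ACC-102: payment   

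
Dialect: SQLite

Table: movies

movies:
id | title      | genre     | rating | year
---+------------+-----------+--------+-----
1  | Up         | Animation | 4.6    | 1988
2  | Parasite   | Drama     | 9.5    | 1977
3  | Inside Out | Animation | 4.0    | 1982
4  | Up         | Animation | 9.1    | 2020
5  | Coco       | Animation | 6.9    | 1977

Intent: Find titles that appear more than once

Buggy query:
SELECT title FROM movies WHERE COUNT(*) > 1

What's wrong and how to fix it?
Bug: WHERE can't reference COUNT(*); aggregates are computed after WHERE

Fix: GROUP BY title, then filter groups with HAVING COUNT(*) > 1

Corrected query:
SELECT title FROM movies GROUP BY title HAVING COUNT(*) > 1

Result:
title
-----
Up   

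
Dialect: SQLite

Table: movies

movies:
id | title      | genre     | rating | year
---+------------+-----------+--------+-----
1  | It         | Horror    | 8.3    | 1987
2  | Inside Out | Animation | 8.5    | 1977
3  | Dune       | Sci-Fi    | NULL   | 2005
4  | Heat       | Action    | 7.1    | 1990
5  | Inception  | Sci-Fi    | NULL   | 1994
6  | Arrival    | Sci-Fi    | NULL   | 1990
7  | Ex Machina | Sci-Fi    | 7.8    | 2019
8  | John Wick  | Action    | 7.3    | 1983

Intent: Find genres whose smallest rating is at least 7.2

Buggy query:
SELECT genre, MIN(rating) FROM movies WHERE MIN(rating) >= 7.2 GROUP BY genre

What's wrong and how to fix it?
Bug: MIN() in WHERE is a misuse of aggregate

Fix: Replace WHERE with HAVING after the GROUP BY

Corrected query:
SELECT genre, MIN(rating) FROM movies GROUP BY genre HAVING MIN(rating) >= 7.2

Result:
genre     | MIN(rating)
----------+------------
Animation | 8.5        
Horror    | 8.3        
Sci-Fi    | 7.8        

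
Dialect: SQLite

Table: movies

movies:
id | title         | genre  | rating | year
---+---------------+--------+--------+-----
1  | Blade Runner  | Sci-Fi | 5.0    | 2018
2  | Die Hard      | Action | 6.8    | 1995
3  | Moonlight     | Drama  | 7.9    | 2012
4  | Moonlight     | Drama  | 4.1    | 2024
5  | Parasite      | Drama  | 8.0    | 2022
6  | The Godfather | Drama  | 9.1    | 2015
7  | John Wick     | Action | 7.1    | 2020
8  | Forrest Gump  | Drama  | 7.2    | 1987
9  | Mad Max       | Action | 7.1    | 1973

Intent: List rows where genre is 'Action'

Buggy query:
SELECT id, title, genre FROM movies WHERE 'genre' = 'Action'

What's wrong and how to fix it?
Bug: 'genre' in single quotes is a string literal, not the column; the comparison is literal-vs-literal and never true

Fix: Remove the quotes around the column name (or use double quotes for an identifier)

Corrected query:
SELECT id, title, genre FROM movies WHERE genre = 'Action'

Result:
id | title     | genre 
---+-----------+-------
2  | Die Hard  | Action
7  | John Wick | Action
9  | Mad Max   | Action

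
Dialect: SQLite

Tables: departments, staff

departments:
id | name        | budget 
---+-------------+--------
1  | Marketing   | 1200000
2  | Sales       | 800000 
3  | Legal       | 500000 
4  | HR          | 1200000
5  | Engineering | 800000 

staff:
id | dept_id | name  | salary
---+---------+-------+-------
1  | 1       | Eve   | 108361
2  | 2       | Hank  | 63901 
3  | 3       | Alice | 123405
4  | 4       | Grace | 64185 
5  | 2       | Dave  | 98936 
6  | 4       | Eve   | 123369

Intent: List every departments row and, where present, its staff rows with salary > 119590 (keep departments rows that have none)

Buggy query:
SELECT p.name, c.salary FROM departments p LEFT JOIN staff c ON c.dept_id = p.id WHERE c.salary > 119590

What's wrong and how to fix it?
Bug: Filtering c.salary in WHERE discards the NULL rows produced by LEFT JOIN, turning it into an inner join

Fix: Move the right-table condition into the ON clause so unmatched parents are kept

Corrected query:
SELECT p.name, c.salary FROM departments p LEFT JOIN staff c ON c.dept_id = p.id AND c.salary > 119590

Result:
name        | salary
------------+-------
Marketing   | NULL  
Sales       | NULL  
Legal       | 123405
HR          | 123369
Engineering | NULL  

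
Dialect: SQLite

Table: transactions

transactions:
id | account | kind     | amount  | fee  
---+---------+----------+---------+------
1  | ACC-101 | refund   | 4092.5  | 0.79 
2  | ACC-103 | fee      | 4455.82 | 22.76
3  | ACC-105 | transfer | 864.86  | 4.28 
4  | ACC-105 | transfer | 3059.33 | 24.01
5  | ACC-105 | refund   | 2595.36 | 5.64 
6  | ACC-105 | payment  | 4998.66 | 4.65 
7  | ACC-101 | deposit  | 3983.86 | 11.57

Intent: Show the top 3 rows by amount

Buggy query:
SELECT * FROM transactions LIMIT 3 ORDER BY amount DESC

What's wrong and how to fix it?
Bug: LIMIT must come after ORDER BY

Fix: Swap the clauses: ORDER BY first, then LIMIT

Corrected query:
SELECT * FROM transactions ORDER BY amount DESC LIMIT 3

Result:
id | account | kind    | amount  | fee  
---+---------+---------+---------+------
6  | ACC-105 | payment | 4998.66 | 4.65 
2  | ACC-103 | fee     | 4455.82 | 22.76
1  | ACC-101 | refund  | 4092.5  | 0.79 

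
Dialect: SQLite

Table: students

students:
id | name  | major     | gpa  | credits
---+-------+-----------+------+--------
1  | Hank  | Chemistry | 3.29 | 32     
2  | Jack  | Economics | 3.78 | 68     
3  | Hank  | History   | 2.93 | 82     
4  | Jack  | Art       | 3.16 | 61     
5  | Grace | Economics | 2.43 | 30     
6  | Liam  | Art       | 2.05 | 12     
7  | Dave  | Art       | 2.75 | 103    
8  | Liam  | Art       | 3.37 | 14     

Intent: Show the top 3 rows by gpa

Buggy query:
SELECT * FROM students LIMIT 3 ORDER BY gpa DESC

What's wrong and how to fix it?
Bug: ORDER BY cannot follow LIMIT; LIMIT is the final clause

Fix: Sort with ORDER BY, then apply LIMIT

Corrected query:
SELECT * FROM students ORDER BY gpa DESC LIMIT 3

Result:
id | name | major     | gpa  | credits
---+------+-----------+------+--------
2  | Jack | Economics | 3.78 | 68     
8  | Liam | Art       | 3.37 | 14     
1  | Hank | Chemistry | 3.29 | 32     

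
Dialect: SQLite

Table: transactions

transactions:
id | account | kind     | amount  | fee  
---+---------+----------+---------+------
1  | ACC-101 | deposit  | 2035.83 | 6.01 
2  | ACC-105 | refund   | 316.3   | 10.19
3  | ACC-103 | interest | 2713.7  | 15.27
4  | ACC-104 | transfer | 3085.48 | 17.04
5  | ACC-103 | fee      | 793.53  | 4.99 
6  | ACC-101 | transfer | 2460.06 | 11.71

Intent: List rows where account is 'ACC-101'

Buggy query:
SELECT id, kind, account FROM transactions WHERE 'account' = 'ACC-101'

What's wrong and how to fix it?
Bug: 'account' in single quotes is a string literal, not the column; the comparison is literal-vs-literal and never true

Fix: Remove the quotes around the column name (or use double quotes for an identifier)

Corrected query:
SELECT id, kind, account FROM transactions WHERE account = 'ACC-101'

Result:
id | kind     | account
---+----------+--------
1  | deposit  | ACC-101
6  | transfer | ACC-101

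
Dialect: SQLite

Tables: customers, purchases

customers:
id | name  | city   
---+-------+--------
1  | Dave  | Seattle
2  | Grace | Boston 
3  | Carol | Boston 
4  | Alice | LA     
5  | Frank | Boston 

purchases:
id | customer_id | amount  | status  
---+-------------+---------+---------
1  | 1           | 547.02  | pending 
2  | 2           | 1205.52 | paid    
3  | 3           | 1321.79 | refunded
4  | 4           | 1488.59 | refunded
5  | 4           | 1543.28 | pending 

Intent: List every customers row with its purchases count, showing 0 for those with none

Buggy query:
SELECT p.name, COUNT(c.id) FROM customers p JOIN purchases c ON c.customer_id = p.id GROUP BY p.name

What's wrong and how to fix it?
Bug: An inner join excludes parents with zero children

Fix: Switch to LEFT JOIN to retain unmatched parent rows

Corrected query:
SELECT p.name, COUNT(c.id) FROM customers p LEFT JOIN purchases c ON c.customer_id = p.id GROUP BY p.name

Result:
name  | COUNT(c.id)
------+------------
Alice | 2          
Carol | 1          
Dave  | 1          
Frank | 0          
Grace | 1          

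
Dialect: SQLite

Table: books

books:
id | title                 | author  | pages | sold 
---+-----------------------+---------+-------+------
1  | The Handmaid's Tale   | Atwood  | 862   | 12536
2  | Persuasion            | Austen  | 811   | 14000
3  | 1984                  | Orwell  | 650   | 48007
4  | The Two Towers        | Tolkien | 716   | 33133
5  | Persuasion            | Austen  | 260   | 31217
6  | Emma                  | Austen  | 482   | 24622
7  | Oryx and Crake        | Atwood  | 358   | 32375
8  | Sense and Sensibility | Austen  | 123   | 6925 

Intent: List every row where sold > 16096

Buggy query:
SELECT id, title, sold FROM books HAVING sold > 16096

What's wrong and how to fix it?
Bug: This is a non-aggregate query (no GROUP BY, no aggregates), so in SQLite the HAVING clause is invalid here; a row-level condition belongs in WHERE

Fix: Replace HAVING with WHERE since the condition applies to individual rows

Corrected query:
SELECT id, title, sold FROM books WHERE sold > 16096

Result:
id | title          | sold 
---+----------------+------
3  | 1984           | 48007
4  | The Two Towers | 33133
5  | Persuasion     | 31217
6  | Emma           | 24622
7  | Oryx and Crake | 32375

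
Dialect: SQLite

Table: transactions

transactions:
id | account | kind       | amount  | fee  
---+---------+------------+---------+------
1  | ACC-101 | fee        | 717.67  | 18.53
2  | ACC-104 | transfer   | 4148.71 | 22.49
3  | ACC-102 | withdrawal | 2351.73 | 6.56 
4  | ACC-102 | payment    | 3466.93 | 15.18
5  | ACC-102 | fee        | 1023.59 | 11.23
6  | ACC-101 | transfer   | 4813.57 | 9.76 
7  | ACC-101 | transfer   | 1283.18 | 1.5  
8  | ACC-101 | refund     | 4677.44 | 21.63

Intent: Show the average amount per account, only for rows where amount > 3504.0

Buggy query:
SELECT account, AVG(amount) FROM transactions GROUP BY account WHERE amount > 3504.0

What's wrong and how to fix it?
Bug: Row-level WHERE must come before GROUP BY in the clause order

Fix: Place WHERE between FROM and GROUP BY

Corrected query:
SELECT account, AVG(amount) FROM transactions WHERE amount > 3504.0 GROUP BY account

Result:
account | AVG(amount)
--------+------------
ACC-101 | 4745.505   
ACC-104 | 4148.71    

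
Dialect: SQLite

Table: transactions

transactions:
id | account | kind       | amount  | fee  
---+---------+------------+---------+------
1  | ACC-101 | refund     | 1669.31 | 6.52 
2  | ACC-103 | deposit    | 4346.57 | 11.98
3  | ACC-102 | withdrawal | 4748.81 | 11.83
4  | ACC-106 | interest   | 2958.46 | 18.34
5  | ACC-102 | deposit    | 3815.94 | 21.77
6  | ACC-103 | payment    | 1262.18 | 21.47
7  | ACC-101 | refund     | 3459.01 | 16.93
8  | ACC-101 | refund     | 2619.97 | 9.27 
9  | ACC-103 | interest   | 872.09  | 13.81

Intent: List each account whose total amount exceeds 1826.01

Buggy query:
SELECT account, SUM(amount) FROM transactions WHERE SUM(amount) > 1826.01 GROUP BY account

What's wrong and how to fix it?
Bug: Aggregate functions cannot appear in a WHERE clause

Fix: Move the aggregate condition to a HAVING clause

Corrected query:
SELECT account, SUM(amount) FROM transactions GROUP BY account HAVING SUM(amount) > 1826.01

Result:
account | SUM(amount)
--------+------------
ACC-101 | 7748.29    
ACC-102 | 8564.75    
ACC-103 | 6480.84    
ACC-106 | 2958.46    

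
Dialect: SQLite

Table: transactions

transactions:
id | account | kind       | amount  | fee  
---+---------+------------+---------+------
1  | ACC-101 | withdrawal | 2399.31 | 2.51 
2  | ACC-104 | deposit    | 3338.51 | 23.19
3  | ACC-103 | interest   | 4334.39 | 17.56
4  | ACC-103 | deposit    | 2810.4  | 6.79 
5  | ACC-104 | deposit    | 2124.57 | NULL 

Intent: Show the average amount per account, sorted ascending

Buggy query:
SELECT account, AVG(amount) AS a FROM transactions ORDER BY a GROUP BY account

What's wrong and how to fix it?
Bug: GROUP BY must precede ORDER BY

Fix: Move ORDER BY to the end, after GROUP BY

Corrected query:
SELECT account, AVG(amount) AS a FROM transactions GROUP BY account ORDER BY a

Result:
account | a       
--------+---------
ACC-101 | 2399.31 
ACC-104 | 2731.54 
ACC-103 | 3572.395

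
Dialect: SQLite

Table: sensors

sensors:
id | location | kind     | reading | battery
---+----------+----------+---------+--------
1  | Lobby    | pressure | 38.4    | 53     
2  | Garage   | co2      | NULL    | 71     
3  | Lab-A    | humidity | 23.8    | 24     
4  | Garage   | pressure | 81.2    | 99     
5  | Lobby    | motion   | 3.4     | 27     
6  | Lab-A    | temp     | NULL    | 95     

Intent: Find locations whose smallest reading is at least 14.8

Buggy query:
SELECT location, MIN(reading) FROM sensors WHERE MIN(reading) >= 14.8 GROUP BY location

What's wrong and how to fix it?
Bug: MIN() in WHERE is a misuse of aggregate

Fix: Use HAVING for the per-group MIN condition

Corrected query:
SELECT location, MIN(reading) FROM sensors GROUP BY location HAVING MIN(reading) >= 14.8

Result:
location | MIN(reading)
---------+-------------
Garage   | 81.2        
Lab-A    | 23.8        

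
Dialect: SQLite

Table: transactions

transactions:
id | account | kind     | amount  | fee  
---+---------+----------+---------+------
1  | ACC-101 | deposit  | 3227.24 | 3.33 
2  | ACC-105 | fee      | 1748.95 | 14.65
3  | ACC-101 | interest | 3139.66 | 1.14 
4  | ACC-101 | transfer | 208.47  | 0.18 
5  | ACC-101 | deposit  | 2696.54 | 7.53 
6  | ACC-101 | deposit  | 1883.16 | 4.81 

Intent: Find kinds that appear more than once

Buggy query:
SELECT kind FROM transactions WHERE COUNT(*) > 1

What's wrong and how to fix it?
Bug: COUNT(*) is an aggregate and cannot be used in WHERE

Fix: GROUP BY kind, then filter groups with HAVING COUNT(*) > 1

Corrected query:
SELECT kind FROM transactions GROUP BY kind HAVING COUNT(*) > 1

Result:
kind   
-------
deposit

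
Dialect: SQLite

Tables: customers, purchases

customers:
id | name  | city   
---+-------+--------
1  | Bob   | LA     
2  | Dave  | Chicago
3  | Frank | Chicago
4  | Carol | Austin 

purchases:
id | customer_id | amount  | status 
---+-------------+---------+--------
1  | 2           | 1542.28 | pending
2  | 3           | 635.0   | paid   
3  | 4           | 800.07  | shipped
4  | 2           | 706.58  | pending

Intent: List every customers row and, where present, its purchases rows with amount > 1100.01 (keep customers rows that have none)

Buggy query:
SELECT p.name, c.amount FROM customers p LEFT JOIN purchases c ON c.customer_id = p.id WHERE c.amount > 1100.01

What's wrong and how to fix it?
Bug: A WHERE condition on the right-hand table after LEFT JOIN drops unmatched parents

Fix: Move the right-table condition into the ON clause so unmatched parents are kept

Corrected query:
SELECT p.name, c.amount FROM customers p LEFT JOIN purchases c ON c.customer_id = p.id AND c.amount > 1100.01

Result:
name  | amount 
------+--------
Bob   | NULL   
Dave  | 1542.28
Frank | NULL   
Carol | NULL   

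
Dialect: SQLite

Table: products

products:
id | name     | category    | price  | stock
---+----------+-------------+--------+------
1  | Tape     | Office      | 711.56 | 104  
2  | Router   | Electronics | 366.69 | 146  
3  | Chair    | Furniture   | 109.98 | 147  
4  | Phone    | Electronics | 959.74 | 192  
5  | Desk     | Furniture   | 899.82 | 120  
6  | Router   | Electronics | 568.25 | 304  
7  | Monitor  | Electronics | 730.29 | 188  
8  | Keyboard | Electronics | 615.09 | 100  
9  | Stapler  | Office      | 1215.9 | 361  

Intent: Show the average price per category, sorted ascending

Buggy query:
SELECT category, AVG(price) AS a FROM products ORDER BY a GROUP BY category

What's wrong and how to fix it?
Bug: GROUP BY must precede ORDER BY

Fix: Reorder: SELECT … FROM … GROUP BY … ORDER BY …

Corrected query:
SELECT category, AVG(price) AS a FROM products GROUP BY category ORDER BY a

Result:
category    | a      
------------+--------
Furniture   | 504.9  
Electronics | 648.012
Office      | 963.73 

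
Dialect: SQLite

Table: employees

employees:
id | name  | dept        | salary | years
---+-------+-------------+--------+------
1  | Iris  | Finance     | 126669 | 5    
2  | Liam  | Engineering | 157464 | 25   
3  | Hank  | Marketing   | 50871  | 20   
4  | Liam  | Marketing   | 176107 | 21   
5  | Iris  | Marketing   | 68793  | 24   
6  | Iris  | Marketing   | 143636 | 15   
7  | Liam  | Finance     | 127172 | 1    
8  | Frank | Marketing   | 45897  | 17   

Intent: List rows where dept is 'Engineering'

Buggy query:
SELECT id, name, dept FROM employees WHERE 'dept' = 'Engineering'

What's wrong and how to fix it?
Bug: 'dept' in single quotes is a string literal, not the column; the comparison is literal-vs-literal and never true

Fix: Reference the column as dept without single quotes

Corrected query:
SELECT id, name, dept FROM employees WHERE dept = 'Engineering'

Result:
id | name | dept       
---+------+------------
2  | Liam | Engineering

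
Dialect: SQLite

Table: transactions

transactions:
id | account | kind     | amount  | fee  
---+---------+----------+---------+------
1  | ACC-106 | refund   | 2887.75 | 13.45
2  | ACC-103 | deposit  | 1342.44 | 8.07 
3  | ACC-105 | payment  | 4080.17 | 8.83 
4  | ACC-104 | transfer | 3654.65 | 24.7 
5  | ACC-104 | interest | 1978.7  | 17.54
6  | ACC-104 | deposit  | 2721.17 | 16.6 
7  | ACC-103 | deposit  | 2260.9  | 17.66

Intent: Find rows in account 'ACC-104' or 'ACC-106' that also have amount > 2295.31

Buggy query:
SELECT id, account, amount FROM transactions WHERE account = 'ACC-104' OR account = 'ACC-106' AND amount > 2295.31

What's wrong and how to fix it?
Bug: AND binds tighter than OR, so this parses as account = 'ACC-104' OR (account = 'ACC-106' AND amount > 2295.31)

Fix: Add parentheses around the OR so the AND applies to both alternatives

Corrected query:
SELECT id, account, amount FROM transactions WHERE (account = 'ACC-104' OR account = 'ACC-106') AND amount > 2295.31

Result:
id | account | amount 
---+---------+--------
1  | ACC-106 | 2887.75
4  | ACC-104 | 3654.65
6  | ACC-104 | 2721.17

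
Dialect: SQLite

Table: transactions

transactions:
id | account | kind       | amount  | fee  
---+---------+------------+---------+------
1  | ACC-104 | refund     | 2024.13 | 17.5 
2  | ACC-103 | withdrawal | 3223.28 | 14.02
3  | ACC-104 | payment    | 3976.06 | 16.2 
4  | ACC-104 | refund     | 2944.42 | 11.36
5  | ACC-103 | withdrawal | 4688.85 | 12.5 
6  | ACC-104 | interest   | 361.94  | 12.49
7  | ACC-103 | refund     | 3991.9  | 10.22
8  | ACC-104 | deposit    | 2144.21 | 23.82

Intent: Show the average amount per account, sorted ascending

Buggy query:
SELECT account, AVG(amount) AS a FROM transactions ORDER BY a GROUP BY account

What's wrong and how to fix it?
Bug: ORDER BY appears before GROUP BY; SQL clause order requires GROUP BY first

Fix: Move ORDER BY to the end, after GROUP BY

Corrected query:
SELECT account, AVG(amount) AS a FROM transactions GROUP BY account ORDER BY a

Result:
account | a       
--------+---------
ACC-104 | 2290.152
ACC-103 | 3968.01 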